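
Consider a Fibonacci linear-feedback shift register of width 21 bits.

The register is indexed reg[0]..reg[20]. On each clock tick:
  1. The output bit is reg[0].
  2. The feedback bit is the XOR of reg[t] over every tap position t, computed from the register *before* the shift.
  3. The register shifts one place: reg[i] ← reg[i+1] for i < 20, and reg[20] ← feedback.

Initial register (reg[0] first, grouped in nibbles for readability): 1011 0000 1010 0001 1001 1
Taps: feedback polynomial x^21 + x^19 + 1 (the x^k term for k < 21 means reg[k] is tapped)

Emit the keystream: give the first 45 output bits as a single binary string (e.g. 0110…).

k : reg_k → out_k, fb_k
0: 101100001010000110011 → 1, fb=0
1: 011000010100001100110 → 0, fb=1
2: 110000101000011001101 → 1, fb=1
3: 100001010000110011011 → 1, fb=0
4: 000010100001100110110 → 0, fb=1
5: 000101000011001101101 → 0, fb=0
6: 001010000110011011010 → 0, fb=1
7: 010100001100110110101 → 0, fb=0
8: 101000011001101101010 → 1, fb=0
9: 010000110011011010100 → 0, fb=0
10: 100001100110110101000 → 1, fb=1
11: 000011001101101010001 → 0, fb=0
12: 000110011011010100010 → 0, fb=1
13: 001100110110101000101 → 0, fb=0
14: 011001101101010001010 → 0, fb=1
15: 110011011010100010101 → 1, fb=1
16: 100110110101000101011 → 1, fb=0
17: 001101101010001010110 → 0, fb=1
18: 011011010100010101101 → 0, fb=0
19: 110110101000101011010 → 1, fb=0
20: 101101010001010110100 → 1, fb=1
21: 011010100010101101001 → 0, fb=0
22: 110101000101011010010 → 1, fb=0
23: 101010001010110100100 → 1, fb=1
24: 010100010101101001001 → 0, fb=0
25: 101000101011010010010 → 1, fb=0
26: 010001010110100100100 → 0, fb=0
27: 100010101101001001000 → 1, fb=1
28: 000101011010010010001 → 0, fb=0
29: 001010110100100100010 → 0, fb=1
30: 010101101001001000101 → 0, fb=0
31: 101011010010010001010 → 1, fb=0
32: 010110100100100010100 → 0, fb=0
33: 101101001001000101000 → 1, fb=1
34: 011010010010001010001 → 0, fb=0
35: 110100100100010100010 → 1, fb=0
36: 101001001000101000100 → 1, fb=1
37: 010010010001010001001 → 0, fb=0
38: 100100100010100010010 → 1, fb=0
39: 001001000101000100100 → 0, fb=0
40: 010010001010001001000 → 0, fb=0
41: 100100010100010010000 → 1, fb=1
42: 001000101000100100001 → 0, fb=0
43: 010001010001001000010 → 0, fb=1
44: 100010100010010000101 → 1, fb=1

101100001010000110011011010100010101101001001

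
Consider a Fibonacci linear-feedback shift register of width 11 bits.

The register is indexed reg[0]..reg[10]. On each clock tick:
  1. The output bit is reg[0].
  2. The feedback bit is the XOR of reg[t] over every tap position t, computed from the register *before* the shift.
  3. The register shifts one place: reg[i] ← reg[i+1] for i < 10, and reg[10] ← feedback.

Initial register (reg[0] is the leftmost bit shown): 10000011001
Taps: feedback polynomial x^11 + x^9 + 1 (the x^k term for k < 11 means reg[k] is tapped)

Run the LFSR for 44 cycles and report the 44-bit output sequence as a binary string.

tick  register→output (feedback)
  0  10000011001→1 (1)
  1  00000110011→0 (1)
  2  00001100111→0 (1)
  3  00011001111→0 (1)
  4  00110011111→0 (1)
  5  01100111111→0 (1)
  6  11001111111→1 (0)
  7  10011111110→1 (0)
  8  00111111100→0 (0)
  9  01111111000→0 (0)
 10  11111110000→1 (1)
 11  11111100001→1 (1)
 12  11111000011→1 (0)
 13  11110000110→1 (0)
 14  11100001100→1 (1)
 15  11000011001→1 (1)
 16  10000110011→1 (0)
 17  00001100110→0 (1)
 18  00011001101→0 (0)
 19  00110011010→0 (1)
 20  01100110101→0 (0)
 21  11001101010→1 (0)
 22  10011010100→1 (1)
 23  00110101001→0 (0)
 24  01101010010→0 (1)
 25  11010100101→1 (1)
 26  10101001011→1 (0)
 27  01010010110→0 (1)
 28  10100101101→1 (1)
 29  01001011011→0 (1)
 30  10010110111→1 (0)
 31  00101101110→0 (1)
 32  01011011101→0 (0)
 33  10110111010→1 (0)
 34  01101110100→0 (0)
 35  11011101000→1 (1)
 36  10111010001→1 (1)
 37  01110100011→0 (1)
 38  11101000111→1 (0)
 39  11010001110→1 (0)
 40  10100011100→1 (1)
 41  01000111001→0 (0)
 42  10001110010→1 (0)
 43  00011100100→0 (0)

10000011001111111000011001101010010110111010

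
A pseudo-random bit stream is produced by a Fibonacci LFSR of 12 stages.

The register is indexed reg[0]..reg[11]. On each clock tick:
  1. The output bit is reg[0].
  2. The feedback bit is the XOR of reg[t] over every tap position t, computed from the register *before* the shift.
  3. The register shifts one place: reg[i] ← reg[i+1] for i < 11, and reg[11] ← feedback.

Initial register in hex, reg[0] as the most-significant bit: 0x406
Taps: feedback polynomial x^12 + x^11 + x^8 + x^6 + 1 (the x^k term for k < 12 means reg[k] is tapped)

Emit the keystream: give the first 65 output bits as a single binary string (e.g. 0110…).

tick  register→output (feedback)
  0  010000000110→0 (0)
  1  100000001100→1 (0)
  2  000000011000→0 (1)
  3  000000110001→0 (0)
  4  000001100010→0 (1)
  5  000011000101→0 (1)
  6  000110001011→0 (0)
  7  001100010110→0 (0)
  8  011000101100→0 (0)
  9  110001011000→1 (0)
 10  100010110000→1 (0)
 11  000101100000→0 (1)
 12  001011000001→0 (1)
 13  010110000011→0 (1)
 14  101100000111→1 (0)
 15  011000001110→0 (1)
 16  110000011101→1 (1)
 17  100000111011→1 (0)
 18  000001110110→0 (1)
 19  000011101101→0 (1)
 20  000111011011→0 (0)
 21  001110110110→0 (1)
 22  011101101101→0 (1)
 23  111011011011→1 (1)
 24  110110110111→1 (1)
 25  101101101111→1 (0)
 26  011011011110→0 (1)
 27  110110111101→1 (0)
 28  101101111010→1 (1)
 29  011011110101→0 (0)
 30  110111101010→1 (1)
 31  101111010101→1 (0)
 32  011110101010→0 (0)
 33  111101010100→1 (1)
 34  111010101001→1 (0)
 35  110101010010→1 (1)
 36  101010100101→1 (1)
 37  010101001011→0 (0)
 38  101010010110→1 (1)
 39  010100101101→0 (1)
 40  101001011011→1 (1)
 41  010010110111→0 (0)
 42  100101101110→1 (1)
 43  001011011101→0 (0)
 44  010110111010→0 (0)
 45  101101110100→1 (0)
 46  011011101000→0 (0)
 47  110111010000→1 (1)
 48  101110100001→1 (1)
 49  011101000011→0 (1)
 50  111010000111→1 (0)
 51  110100001110→1 (0)
 52  101000011100→1 (0)
 53  010000111000→0 (0)
 54  100001110000→1 (0)
 55  000011100000→0 (1)
 56  000111000001→0 (1)
 57  001110000011→0 (1)
 58  011100000111→0 (1)
 59  111000001111→1 (1)
 60  110000011111→1 (1)
 61  100000111111→1 (0)
 62  000001111110→0 (0)
 63  000011111100→0 (0)
 64  000111111000→0 (0)

01000000011000101100000111011011011110101010010110111010000111000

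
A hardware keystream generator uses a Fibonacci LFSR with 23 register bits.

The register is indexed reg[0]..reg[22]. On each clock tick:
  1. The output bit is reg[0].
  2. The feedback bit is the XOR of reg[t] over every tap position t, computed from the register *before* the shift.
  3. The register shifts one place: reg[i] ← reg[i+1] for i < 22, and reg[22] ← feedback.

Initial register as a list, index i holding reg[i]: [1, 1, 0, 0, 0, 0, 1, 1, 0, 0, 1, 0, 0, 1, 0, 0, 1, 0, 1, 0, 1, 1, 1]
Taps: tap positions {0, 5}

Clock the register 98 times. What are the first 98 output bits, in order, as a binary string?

tick  register→output (feedback)
  0  11000011001001001010111→1 (1)
  1  10000110010010010101111→1 (0)
  2  00001100100100101011110→0 (1)
  3  00011001001001010111101→0 (0)
  4  00110010010010101111010→0 (0)
  5  01100100100101011110100→0 (1)
  6  11001001001010111101001→1 (1)
  7  10010010010101111010011→1 (1)
  8  00100100101011110100111→0 (1)
  9  01001001010111101001111→0 (0)
 10  10010010101111010011110→1 (1)
 11  00100101011110100111101→0 (1)
 12  01001010111101001111011→0 (0)
 13  10010101111010011110110→1 (0)
 14  00101011110100111101100→0 (0)
 15  01010111101001111011000→0 (1)
 16  10101111010011110110001→1 (0)
 17  01011110100111101100010→0 (1)
 18  10111101001111011000101→1 (0)
 19  01111010011110110001010→0 (0)
 20  11110100111101100010100→1 (0)
 21  11101001111011000101000→1 (1)
 22  11010011110110001010001→1 (1)
 23  10100111101100010100011→1 (0)
 24  01001111011000101000110→0 (1)
 25  10011110110001010001101→1 (0)
 26  00111101100010100011010→0 (1)
 27  01111011000101000110101→0 (0)
 28  11110110001010001101010→1 (0)
 29  11101100010100011010100→1 (0)
 30  11011000101000110101000→1 (1)
 31  10110001010001101010001→1 (1)
 32  01100010100011010100011→0 (0)
 33  11000101000110101000110→1 (0)
 34  10001010001101010001100→1 (1)
 35  00010100011010100011001→0 (1)
 36  00101000110101000110011→0 (0)
 37  01010001101010001100110→0 (0)
 38  10100011010100011001100→1 (1)
 39  01000110101000110011001→0 (1)
 40  10001101010001100110011→1 (0)
 41  00011010100011001100110→0 (0)
 42  00110101000110011001100→0 (1)
 43  01101010001100110011001→0 (0)
 44  11010100011001100110010→1 (0)
 45  10101000110011001100100→1 (1)
 46  01010001100110011001001→0 (0)
 47  10100011001100110010010→1 (1)
 48  01000110011001100100101→0 (1)
 49  10001100110011001001011→1 (0)
 50  00011001100110010010110→0 (0)
 51  00110011001100100101100→0 (0)
 52  01100110011001001011000→0 (1)
 53  11001100110010010110001→1 (0)
 54  10011001100100101100010→1 (1)
 55  00110011001001011000101→0 (0)
 56  01100110010010110001010→0 (1)
 57  11001100100101100010101→1 (0)
 58  10011001001011000101010→1 (1)
 59  00110010010110001010101→0 (0)
 60  01100100101100010101010→0 (1)
 61  11001001011000101010101→1 (1)
 62  10010010110001010101011→1 (1)
 63  00100101100010101010111→0 (1)
 64  01001011000101010101111→0 (0)
 65  10010110001010101011110→1 (0)
 66  00101100010101010111100→0 (1)
 67  01011000101010101111001→0 (0)
 68  10110001010101011110010→1 (1)
 69  01100010101010111100101→0 (0)
 70  11000101010101111001010→1 (0)
 71  10001010101011110010100→1 (1)
 72  00010101010111100101001→0 (1)
 73  00101010101111001010011→0 (0)
 74  01010101011110010100110→0 (1)
 75  10101010111100101001101→1 (1)
 76  01010101111001010011011→0 (1)
 77  10101011110010100110111→1 (1)
 78  01010111100101001101111→0 (1)
 79  10101111001010011011111→1 (0)
 80  01011110010100110111110→0 (1)
 81  10111100101001101111101→1 (0)
 82  01111001010011011111010→0 (0)
 83  11110010100110111110100→1 (1)
 84  11100101001101111101001→1 (0)
 85  11001010011011111010010→1 (1)
 86  10010100110111110100101→1 (0)
 87  00101001101111101001010→0 (0)
 88  01010011011111010010100→0 (0)
 89  10100110111110100101000→1 (0)
 90  01001101111101001010000→0 (1)
 91  10011011111010010100001→1 (1)
 92  00110111110100101000011→0 (1)
 93  01101111101001010000111→0 (1)
 94  11011111010010100001111→1 (0)
 95  10111110100101000011110→1 (0)
 96  01111101001010000111100→0 (1)
 97  11111010010100001111001→1 (1)

11000011001001001010111101001111011000101000110101000110011001100100101100010101010111100101001101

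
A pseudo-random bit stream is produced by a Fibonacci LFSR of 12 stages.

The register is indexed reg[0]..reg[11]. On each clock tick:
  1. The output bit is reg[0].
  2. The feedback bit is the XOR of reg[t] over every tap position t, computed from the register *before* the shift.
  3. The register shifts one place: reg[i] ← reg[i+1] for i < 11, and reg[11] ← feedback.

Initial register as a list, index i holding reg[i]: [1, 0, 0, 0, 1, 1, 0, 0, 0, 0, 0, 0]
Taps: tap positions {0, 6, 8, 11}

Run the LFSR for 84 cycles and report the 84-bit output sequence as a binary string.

100011000000111111111111010110100010101011000110100101011011100000101110100111100101

tick  register→output (feedback)
  0  100011000000→1 (1)
  1  000110000001→0 (1)
  2  001100000011→0 (1)
  3  011000000111→0 (1)
  4  110000001111→1 (1)
  5  100000011111→1 (1)
  6  000000111111→0 (1)
  7  000001111111→0 (1)
  8  000011111111→0 (1)
  9  000111111111→0 (1)
 10  001111111111→0 (1)
 11  011111111111→0 (1)
 12  111111111111→1 (0)
 13  111111111110→1 (1)
 14  111111111101→1 (0)
 15  111111111010→1 (1)
 16  111111110101→1 (1)
 17  111111101011→1 (0)
 18  111111010110→1 (1)
 19  111110101101→1 (0)
 20  111101011010→1 (0)
 21  111010110100→1 (0)
 22  110101101000→1 (1)
 23  101011010001→1 (0)
 24  010110100010→0 (1)
 25  101101000101→1 (0)
 26  011010001010→0 (1)
 27  110100010101→1 (0)
 28  101000101010→1 (1)
 29  010001010101→0 (1)
 30  100010101011→1 (0)
 31  000101010110→0 (0)
 32  001010101100→0 (0)
 33  010101011000→0 (1)
 34  101010110001→1 (1)
 35  010101100011→0 (0)
 36  101011000110→1 (1)
 37  010110001101→0 (0)
 38  101100011010→1 (0)
 39  011000110100→0 (1)
 40  110001101001→1 (0)
 41  100011010010→1 (1)
 42  000110100101→0 (0)
 43  001101001010→0 (1)
 44  011010010101→0 (1)
 45  110100101011→1 (0)
 46  101001010110→1 (1)
 47  010010101101→0 (1)
 48  100101011011→1 (1)
 49  001010110111→0 (0)
 50  010101101110→0 (0)
 51  101011011100→1 (0)
 52  010110111000→0 (0)
 53  101101110000→1 (0)
 54  011011100000→0 (1)
 55  110111000001→1 (0)
 56  101110000010→1 (1)
 57  011100000101→0 (1)
 58  111000001011→1 (1)
 59  110000010111→1 (0)
 60  100000101110→1 (1)
 61  000001011101→0 (0)
 62  000010111010→0 (0)
 63  000101110100→0 (1)
 64  001011101001→0 (1)
 65  010111010011→0 (1)
 66  101110100111→1 (1)
 67  011101001111→0 (0)
 68  111010011110→1 (0)
 69  110100111100→1 (1)
 70  101001111001→1 (0)
 71  010011110010→0 (1)
 72  100111100101→1 (1)
 73  001111001011→0 (0)
 74  011110010110→0 (0)
 75  111100101100→1 (1)
 76  111001011001→1 (1)
 77  110010110011→1 (1)
 78  100101100111→1 (1)
 79  001011001111→0 (0)
 80  010110011110→0 (1)
 81  101100111101→1 (0)
 82  011001111010→0 (0)
 83  110011110100→1 (0)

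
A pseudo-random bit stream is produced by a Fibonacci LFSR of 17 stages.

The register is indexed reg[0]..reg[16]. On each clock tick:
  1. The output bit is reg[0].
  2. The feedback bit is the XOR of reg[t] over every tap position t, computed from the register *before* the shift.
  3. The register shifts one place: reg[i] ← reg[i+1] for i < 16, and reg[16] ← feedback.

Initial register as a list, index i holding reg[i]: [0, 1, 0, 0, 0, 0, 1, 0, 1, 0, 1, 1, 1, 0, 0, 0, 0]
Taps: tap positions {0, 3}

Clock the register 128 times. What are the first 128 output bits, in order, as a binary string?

01000010101110000010101110111100101110110010110010110001001001001001110000000000001111100000000011100111000000111110111110001110

tick  register→output (feedback)
  0  01000010101110000→0 (0)
  1  10000101011100000→1 (1)
  2  00001010111000001→0 (0)
  3  00010101110000010→0 (1)
  4  00101011100000101→0 (0)
  5  01010111000001010→0 (1)
  6  10101110000010101→1 (1)
  7  01011100000101011→0 (1)
  8  10111000001010111→1 (0)
  9  01110000010101110→0 (1)
 10  11100000101011101→1 (1)
 11  11000001010111011→1 (1)
 12  10000010101110111→1 (1)
 13  00000101011101111→0 (0)
 14  00001010111011110→0 (0)
 15  00010101110111100→0 (1)
 16  00101011101111001→0 (0)
 17  01010111011110010→0 (1)
 18  10101110111100101→1 (1)
 19  01011101111001011→0 (1)
 20  10111011110010111→1 (0)
 21  01110111100101110→0 (1)
 22  11101111001011101→1 (1)
 23  11011110010111011→1 (0)
 24  10111100101110110→1 (0)
 25  01111001011101100→0 (1)
 26  11110010111011001→1 (0)
 27  11100101110110010→1 (1)
 28  11001011101100101→1 (1)
 29  10010111011001011→1 (0)
 30  00101110110010110→0 (0)
 31  01011101100101100→0 (1)
 32  10111011001011001→1 (0)
 33  01110110010110010→0 (1)
 34  11101100101100101→1 (1)
 35  11011001011001011→1 (0)
 36  10110010110010110→1 (0)
 37  01100101100101100→0 (0)
 38  11001011001011000→1 (1)
 39  10010110010110001→1 (0)
 40  00101100101100010→0 (0)
 41  01011001011000100→0 (1)
 42  10110010110001001→1 (0)
 43  01100101100010010→0 (0)
 44  11001011000100100→1 (1)
 45  10010110001001001→1 (0)
 46  00101100010010010→0 (0)
 47  01011000100100100→0 (1)
 48  10110001001001001→1 (0)
 49  01100010010010010→0 (0)
 50  11000100100100100→1 (1)
 51  10001001001001001→1 (1)
 52  00010010010010011→0 (1)
 53  00100100100100111→0 (0)
 54  01001001001001110→0 (0)
 55  10010010010011100→1 (0)
 56  00100100100111000→0 (0)
 57  01001001001110000→0 (0)
 58  10010010011100000→1 (0)
 59  00100100111000000→0 (0)
 60  01001001110000000→0 (0)
 61  10010011100000000→1 (0)
 62  00100111000000000→0 (0)
 63  01001110000000000→0 (0)
 64  10011100000000000→1 (0)
 65  00111000000000000→0 (1)
 66  01110000000000001→0 (1)
 67  11100000000000011→1 (1)
 68  11000000000000111→1 (1)
 69  10000000000001111→1 (1)
 70  00000000000011111→0 (0)
 71  00000000000111110→0 (0)
 72  00000000001111100→0 (0)
 73  00000000011111000→0 (0)
 74  00000000111110000→0 (0)
 75  00000001111100000→0 (0)
 76  00000011111000000→0 (0)
 77  00000111110000000→0 (0)
 78  00001111100000000→0 (0)
 79  00011111000000000→0 (1)
 80  00111110000000001→0 (1)
 81  01111100000000011→0 (1)
 82  11111000000000111→1 (0)
 83  11110000000001110→1 (0)
 84  11100000000011100→1 (1)
 85  11000000000111001→1 (1)
 86  10000000001110011→1 (1)
 87  00000000011100111→0 (0)
 88  00000000111001110→0 (0)
 89  00000001110011100→0 (0)
 90  00000011100111000→0 (0)
 91  00000111001110000→0 (0)
 92  00001110011100000→0 (0)
 93  00011100111000000→0 (1)
 94  00111001110000001→0 (1)
 95  01110011100000011→0 (1)
 96  11100111000000111→1 (1)
 97  11001110000001111→1 (1)
 98  10011100000011111→1 (0)
 99  00111000000111110→0 (1)
100  01110000001111101→0 (1)
101  11100000011111011→1 (1)
102  11000000111110111→1 (1)
103  10000001111101111→1 (1)
104  00000011111011111→0 (0)
105  00000111110111110→0 (0)
106  00001111101111100→0 (0)
107  00011111011111000→0 (1)
108  00111110111110001→0 (1)
109  01111101111100011→0 (1)
110  11111011111000111→1 (0)
111  11110111110001110→1 (0)
112  11101111100011100→1 (1)
113  11011111000111001→1 (0)
114  10111110001110010→1 (0)
115  01111100011100100→0 (1)
116  11111000111001001→1 (0)
117  11110001110010010→1 (0)
118  11100011100100100→1 (1)
119  11000111001001001→1 (1)
120  10001110010010011→1 (1)
121  00011100100100111→0 (1)
122  00111001001001111→0 (1)
123  01110010010011111→0 (1)
124  11100100100111111→1 (1)
125  11001001001111111→1 (1)
126  10010010011111111→1 (0)
127  00100100111111110→0 (0)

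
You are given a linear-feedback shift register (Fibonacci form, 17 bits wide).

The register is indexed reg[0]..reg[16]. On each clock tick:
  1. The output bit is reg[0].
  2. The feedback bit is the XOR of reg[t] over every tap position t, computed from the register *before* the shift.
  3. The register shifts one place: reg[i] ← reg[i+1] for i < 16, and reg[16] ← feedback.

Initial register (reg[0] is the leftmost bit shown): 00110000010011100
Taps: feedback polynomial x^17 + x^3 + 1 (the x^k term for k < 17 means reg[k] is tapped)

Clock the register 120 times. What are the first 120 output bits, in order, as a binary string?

001100000100111001011001000111100100100011110110000001111010001100011101010111011111101111011001000100101000100011000011

step | reg (before) | out | fb
   0 | 00110000010011100 | 0 | 1
   1 | 01100000100111001 | 0 | 0
   2 | 11000001001110010 | 1 | 1
   3 | 10000010011100101 | 1 | 1
   4 | 00000100111001011 | 0 | 0
   5 | 00001001110010110 | 0 | 0
   6 | 00010011100101100 | 0 | 1
   7 | 00100111001011001 | 0 | 0
   8 | 01001110010110010 | 0 | 0
   9 | 10011100101100100 | 1 | 0
  10 | 00111001011001000 | 0 | 1
  11 | 01110010110010001 | 0 | 1
  12 | 11100101100100011 | 1 | 1
  13 | 11001011001000111 | 1 | 1
  14 | 10010110010001111 | 1 | 0
  15 | 00101100100011110 | 0 | 0
  16 | 01011001000111100 | 0 | 1
  17 | 10110010001111001 | 1 | 0
  18 | 01100100011110010 | 0 | 0
  19 | 11001000111100100 | 1 | 1
  20 | 10010001111001001 | 1 | 0
  21 | 00100011110010010 | 0 | 0
  22 | 01000111100100100 | 0 | 0
  23 | 10001111001001000 | 1 | 1
  24 | 00011110010010001 | 0 | 1
  25 | 00111100100100011 | 0 | 1
  26 | 01111001001000111 | 0 | 1
  27 | 11110010010001111 | 1 | 0
  28 | 11100100100011110 | 1 | 1
  29 | 11001001000111101 | 1 | 1
  30 | 10010010001111011 | 1 | 0
  31 | 00100100011110110 | 0 | 0
  32 | 01001000111101100 | 0 | 0
  33 | 10010001111011000 | 1 | 0
  34 | 00100011110110000 | 0 | 0
  35 | 01000111101100000 | 0 | 0
  36 | 10001111011000000 | 1 | 1
  37 | 00011110110000001 | 0 | 1
  38 | 00111101100000011 | 0 | 1
  39 | 01111011000000111 | 0 | 1
  40 | 11110110000001111 | 1 | 0
  41 | 11101100000011110 | 1 | 1
  42 | 11011000000111101 | 1 | 0
  43 | 10110000001111010 | 1 | 0
  44 | 01100000011110100 | 0 | 0
  45 | 11000000111101000 | 1 | 1
  46 | 10000001111010001 | 1 | 1
  47 | 00000011110100011 | 0 | 0
  48 | 00000111101000110 | 0 | 0
  49 | 00001111010001100 | 0 | 0
  50 | 00011110100011000 | 0 | 1
  51 | 00111101000110001 | 0 | 1
  52 | 01111010001100011 | 0 | 1
  53 | 11110100011000111 | 1 | 0
  54 | 11101000110001110 | 1 | 1
  55 | 11010001100011101 | 1 | 0
  56 | 10100011000111010 | 1 | 1
  57 | 01000110001110101 | 0 | 0
  58 | 10001100011101010 | 1 | 1
  59 | 00011000111010101 | 0 | 1
  60 | 00110001110101011 | 0 | 1
  61 | 01100011101010111 | 0 | 0
  62 | 11000111010101110 | 1 | 1
  63 | 10001110101011101 | 1 | 1
  64 | 00011101010111011 | 0 | 1
  65 | 00111010101110111 | 0 | 1
  66 | 01110101011101111 | 0 | 1
  67 | 11101010111011111 | 1 | 1
  68 | 11010101110111111 | 1 | 0
  69 | 10101011101111110 | 1 | 1
  70 | 01010111011111101 | 0 | 1
  71 | 10101110111111011 | 1 | 1
  72 | 01011101111110111 | 0 | 1
  73 | 10111011111101111 | 1 | 0
  74 | 01110111111011110 | 0 | 1
  75 | 11101111110111101 | 1 | 1
  76 | 11011111101111011 | 1 | 0
  77 | 10111111011110110 | 1 | 0
  78 | 01111110111101100 | 0 | 1
  79 | 11111101111011001 | 1 | 0
  80 | 11111011110110010 | 1 | 0
  81 | 11110111101100100 | 1 | 0
  82 | 11101111011001000 | 1 | 1
  83 | 11011110110010001 | 1 | 0
  84 | 10111101100100010 | 1 | 0
  85 | 01111011001000100 | 0 | 1
  86 | 11110110010001001 | 1 | 0
  87 | 11101100100010010 | 1 | 1
  88 | 11011001000100101 | 1 | 0
  89 | 10110010001001010 | 1 | 0
  90 | 01100100010010100 | 0 | 0
  91 | 11001000100101000 | 1 | 1
  92 | 10010001001010001 | 1 | 0
  93 | 00100010010100010 | 0 | 0
  94 | 01000100101000100 | 0 | 0
  95 | 10001001010001000 | 1 | 1
  96 | 00010010100010001 | 0 | 1
  97 | 00100101000100011 | 0 | 0
  98 | 01001010001000110 | 0 | 0
  99 | 10010100010001100 | 1 | 0
 100 | 00101000100011000 | 0 | 0
 101 | 01010001000110000 | 0 | 1
 102 | 10100010001100001 | 1 | 1
 103 | 01000100011000011 | 0 | 0
 104 | 10001000110000110 | 1 | 1
 105 | 00010001100001101 | 0 | 1
 106 | 00100011000011011 | 0 | 0
 107 | 01000110000110110 | 0 | 0
 108 | 10001100001101100 | 1 | 1
 109 | 00011000011011001 | 0 | 1
 110 | 00110000110110011 | 0 | 1
 111 | 01100001101100111 | 0 | 0
 112 | 11000011011001110 | 1 | 1
 113 | 10000110110011101 | 1 | 1
 114 | 00001101100111011 | 0 | 0
 115 | 00011011001110110 | 0 | 1
 116 | 00110110011101101 | 0 | 1
 117 | 01101100111011011 | 0 | 0
 118 | 11011001110110110 | 1 | 0
 119 | 10110011101101100 | 1 | 0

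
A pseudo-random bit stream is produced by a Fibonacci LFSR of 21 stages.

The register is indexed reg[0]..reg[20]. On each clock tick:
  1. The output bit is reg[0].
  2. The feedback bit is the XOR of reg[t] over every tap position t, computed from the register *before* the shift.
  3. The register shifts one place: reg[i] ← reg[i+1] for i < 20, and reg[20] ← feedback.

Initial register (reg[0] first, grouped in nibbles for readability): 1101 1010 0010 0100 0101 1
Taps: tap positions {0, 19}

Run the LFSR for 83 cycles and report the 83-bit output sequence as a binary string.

k : reg_k → out_k, fb_k
0: 110110100010010001011 → 1, fb=0
1: 101101000100100010110 → 1, fb=0
2: 011010001001000101100 → 0, fb=0
3: 110100010010001011000 → 1, fb=1
4: 101000100100010110001 → 1, fb=1
5: 010001001000101100011 → 0, fb=1
6: 100010010001011000111 → 1, fb=0
7: 000100100010110001110 → 0, fb=1
8: 001001000101100011101 → 0, fb=0
9: 010010001011000111010 → 0, fb=1
10: 100100010110001110101 → 1, fb=1
11: 001000101100011101011 → 0, fb=1
12: 010001011000111010111 → 0, fb=1
13: 100010110001110101111 → 1, fb=0
14: 000101100011101011110 → 0, fb=1
15: 001011000111010111101 → 0, fb=0
16: 010110001110101111010 → 0, fb=1
17: 101100011101011110101 → 1, fb=1
18: 011000111010111101011 → 0, fb=1
19: 110001110101111010111 → 1, fb=0
20: 100011101011110101110 → 1, fb=0
21: 000111010111101011100 → 0, fb=0
22: 001110101111010111000 → 0, fb=0
23: 011101011110101110000 → 0, fb=0
24: 111010111101011100000 → 1, fb=1
25: 110101111010111000001 → 1, fb=1
26: 101011110101110000011 → 1, fb=0
27: 010111101011100000110 → 0, fb=1
28: 101111010111000001101 → 1, fb=1
29: 011110101110000011011 → 0, fb=1
30: 111101011100000110111 → 1, fb=0
31: 111010111000001101110 → 1, fb=0
32: 110101110000011011100 → 1, fb=1
33: 101011100000110111001 → 1, fb=1
34: 010111000001101110011 → 0, fb=1
35: 101110000011011100111 → 1, fb=0
36: 011100000110111001110 → 0, fb=1
37: 111000001101110011101 → 1, fb=1
38: 110000011011100111011 → 1, fb=0
39: 100000110111001110110 → 1, fb=0
40: 000001101110011101100 → 0, fb=0
41: 000011011100111011000 → 0, fb=0
42: 000110111001110110000 → 0, fb=0
43: 001101110011101100000 → 0, fb=0
44: 011011100111011000000 → 0, fb=0
45: 110111001110110000000 → 1, fb=1
46: 101110011101100000001 → 1, fb=1
47: 011100111011000000011 → 0, fb=1
48: 111001110110000000111 → 1, fb=0
49: 110011101100000001110 → 1, fb=0
50: 100111011000000011100 → 1, fb=1
51: 001110110000000111001 → 0, fb=0
52: 011101100000001110010 → 0, fb=1
53: 111011000000011100101 → 1, fb=1
54: 110110000000111001011 → 1, fb=0
55: 101100000001110010110 → 1, fb=0
56: 011000000011100101100 → 0, fb=0
57: 110000000111001011000 → 1, fb=1
58: 100000001110010110001 → 1, fb=1
59: 000000011100101100011 → 0, fb=1
60: 000000111001011000111 → 0, fb=1
61: 000001110010110001111 → 0, fb=1
62: 000011100101100011111 → 0, fb=1
63: 000111001011000111111 → 0, fb=1
64: 001110010110001111111 → 0, fb=1
65: 011100101100011111111 → 0, fb=1
66: 111001011000111111111 → 1, fb=0
67: 110010110001111111110 → 1, fb=0
68: 100101100011111111100 → 1, fb=1
69: 001011000111111111001 → 0, fb=0
70: 010110001111111110010 → 0, fb=1
71: 101100011111111100101 → 1, fb=1
72: 011000111111111001011 → 0, fb=1
73: 110001111111110010111 → 1, fb=0
74: 100011111111100101110 → 1, fb=0
75: 000111111111001011100 → 0, fb=0
76: 001111111110010111000 → 0, fb=0
77: 011111111100101110000 → 0, fb=0
78: 111111111001011100000 → 1, fb=1
79: 111111110010111000001 → 1, fb=1
80: 111111100101110000011 → 1, fb=0
81: 111111001011100000110 → 1, fb=0
82: 111110010111000001100 → 1, fb=1

11011010001001000101100011101011110101110000011011100111011000000011100101100011111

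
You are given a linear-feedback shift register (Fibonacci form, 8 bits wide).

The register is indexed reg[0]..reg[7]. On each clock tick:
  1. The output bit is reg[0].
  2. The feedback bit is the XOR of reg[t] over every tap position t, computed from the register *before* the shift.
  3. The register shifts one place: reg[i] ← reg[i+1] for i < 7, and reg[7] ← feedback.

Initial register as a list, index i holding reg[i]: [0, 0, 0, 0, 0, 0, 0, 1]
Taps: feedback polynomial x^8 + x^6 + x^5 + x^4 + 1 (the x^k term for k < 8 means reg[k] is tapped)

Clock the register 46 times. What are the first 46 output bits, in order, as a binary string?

k : reg_k → out_k, fb_k
0: 00000001 → 0, fb=0
1: 00000010 → 0, fb=1
2: 00000101 → 0, fb=1
3: 00001011 → 0, fb=0
4: 00010110 → 0, fb=0
5: 00101100 → 0, fb=0
6: 01011000 → 0, fb=1
7: 10110001 → 1, fb=1
8: 01100011 → 0, fb=1
9: 11000111 → 1, fb=1
10: 10001111 → 1, fb=0
11: 00011110 → 0, fb=1
12: 00111101 → 0, fb=0
13: 01111010 → 0, fb=0
14: 11110100 → 1, fb=0
15: 11101000 → 1, fb=0
16: 11010000 → 1, fb=1
17: 10100001 → 1, fb=1
18: 01000011 → 0, fb=1
19: 10000111 → 1, fb=1
20: 00001111 → 0, fb=1
21: 00011111 → 0, fb=1
22: 00111111 → 0, fb=1
23: 01111111 → 0, fb=1
24: 11111111 → 1, fb=0
25: 11111110 → 1, fb=0
26: 11111100 → 1, fb=1
27: 11111001 → 1, fb=0
28: 11110010 → 1, fb=0
29: 11100100 → 1, fb=0
30: 11001000 → 1, fb=0
31: 10010000 → 1, fb=1
32: 00100001 → 0, fb=0
33: 01000010 → 0, fb=1
34: 10000101 → 1, fb=0
35: 00001010 → 0, fb=0
36: 00010100 → 0, fb=1
37: 00101001 → 0, fb=1
38: 01010011 → 0, fb=1
39: 10100111 → 1, fb=1
40: 01001111 → 0, fb=1
41: 10011111 → 1, fb=0
42: 00111110 → 0, fb=1
43: 01111101 → 0, fb=0
44: 11111010 → 1, fb=1
45: 11110101 → 1, fb=0

0000000101100011110100001111111100100001010011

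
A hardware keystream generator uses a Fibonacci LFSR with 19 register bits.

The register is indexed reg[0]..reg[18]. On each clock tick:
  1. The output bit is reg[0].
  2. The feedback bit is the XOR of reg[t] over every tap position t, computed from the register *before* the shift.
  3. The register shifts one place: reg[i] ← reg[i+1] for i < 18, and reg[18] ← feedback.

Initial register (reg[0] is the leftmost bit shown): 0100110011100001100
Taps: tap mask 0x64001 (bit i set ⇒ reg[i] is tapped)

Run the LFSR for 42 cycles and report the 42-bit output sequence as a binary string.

010011001110000110000111100000000010110011

step | reg (before) | out | fb
   0 | 0100110011100001100 | 0 | 0
   1 | 1001100111000011000 | 1 | 0
   2 | 0011001110000110000 | 0 | 1
   3 | 0110011100001100001 | 0 | 1
   4 | 1100111000011000011 | 1 | 1
   5 | 1001110000110000111 | 1 | 1
   6 | 0011100001100001111 | 0 | 0
   7 | 0111000011000011110 | 0 | 0
   8 | 1110000110000111100 | 1 | 0
   9 | 1100001100001111000 | 1 | 0
  10 | 1000011000011110000 | 1 | 0
  11 | 0000110000111100000 | 0 | 0
  12 | 0001100001111000000 | 0 | 0
  13 | 0011000011110000000 | 0 | 0
  14 | 0110000111100000000 | 0 | 0
  15 | 1100001111000000000 | 1 | 1
  16 | 1000011110000000001 | 1 | 0
  17 | 0000111100000000010 | 0 | 1
  18 | 0001111000000000101 | 0 | 1
  19 | 0011110000000001011 | 0 | 0
  20 | 0111100000000010110 | 0 | 0
  21 | 1111000000000101100 | 1 | 1
  22 | 1110000000001011001 | 1 | 1
  23 | 1100000000010110011 | 1 | 0
  24 | 1000000000101100110 | 1 | 0
  25 | 0000000001011001100 | 0 | 0
  26 | 0000000010110011000 | 0 | 1
  27 | 0000000101100110001 | 0 | 0
  28 | 0000001011001100010 | 0 | 1
  29 | 0000010110011000101 | 0 | 1
  30 | 0000101100110001011 | 0 | 0
  31 | 0001011001100010110 | 0 | 0
  32 | 0010110011000101100 | 0 | 0
  33 | 0101100110001011000 | 0 | 1
  34 | 1011001100010110001 | 1 | 1
  35 | 0110011000101100011 | 0 | 0
  36 | 1100110001011000110 | 1 | 0
  37 | 1001100010110001100 | 1 | 1
  38 | 0011000101100011001 | 0 | 0
  39 | 0110001011000110010 | 0 | 0
  40 | 1100010110001100100 | 1 | 1
  41 | 1000101100011001001 | 1 | 0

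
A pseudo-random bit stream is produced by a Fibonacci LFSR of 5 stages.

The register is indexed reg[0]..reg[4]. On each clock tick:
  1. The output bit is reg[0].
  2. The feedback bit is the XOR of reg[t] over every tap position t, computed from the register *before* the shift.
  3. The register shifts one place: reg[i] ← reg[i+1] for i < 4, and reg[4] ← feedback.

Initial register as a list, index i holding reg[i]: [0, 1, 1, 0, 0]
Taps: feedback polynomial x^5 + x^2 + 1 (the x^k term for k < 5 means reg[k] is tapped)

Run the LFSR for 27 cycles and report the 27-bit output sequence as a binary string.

step | reg (before) | out | fb
   0 | 01100 | 0 | 1
   1 | 11001 | 1 | 1
   2 | 10011 | 1 | 1
   3 | 00111 | 0 | 1
   4 | 01111 | 0 | 1
   5 | 11111 | 1 | 0
   6 | 11110 | 1 | 0
   7 | 11100 | 1 | 0
   8 | 11000 | 1 | 1
   9 | 10001 | 1 | 1
  10 | 00011 | 0 | 0
  11 | 00110 | 0 | 1
  12 | 01101 | 0 | 1
  13 | 11011 | 1 | 1
  14 | 10111 | 1 | 0
  15 | 01110 | 0 | 1
  16 | 11101 | 1 | 0
  17 | 11010 | 1 | 1
  18 | 10101 | 1 | 0
  19 | 01010 | 0 | 0
  20 | 10100 | 1 | 0
  21 | 01000 | 0 | 0
  22 | 10000 | 1 | 1
  23 | 00001 | 0 | 0
  24 | 00010 | 0 | 0
  25 | 00100 | 0 | 1
  26 | 01001 | 0 | 0

011001111100011011101010000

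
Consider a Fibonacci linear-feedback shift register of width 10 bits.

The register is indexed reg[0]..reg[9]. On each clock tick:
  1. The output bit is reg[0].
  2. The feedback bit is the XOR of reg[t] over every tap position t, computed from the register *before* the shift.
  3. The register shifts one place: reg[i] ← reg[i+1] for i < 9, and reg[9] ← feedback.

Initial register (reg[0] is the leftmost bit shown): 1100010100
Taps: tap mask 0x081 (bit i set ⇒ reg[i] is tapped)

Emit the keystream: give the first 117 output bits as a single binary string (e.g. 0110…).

110001010001001100100000110100100111101111100010101011010000101000000010110110111100111100010001111110110001110101101

tick  register→output (feedback)
  0  1100010100→1 (0)
  1  1000101000→1 (1)
  2  0001010001→0 (0)
  3  0010100010→0 (0)
  4  0101000100→0 (1)
  5  1010001001→1 (1)
  6  0100010011→0 (0)
  7  1000100110→1 (0)
  8  0001001100→0 (1)
  9  0010011001→0 (0)
 10  0100110010→0 (0)
 11  1001100100→1 (0)
 12  0011001000→0 (0)
 13  0110010000→0 (0)
 14  1100100000→1 (1)
 15  1001000001→1 (1)
 16  0010000011→0 (0)
 17  0100000110→0 (1)
 18  1000001101→1 (0)
 19  0000011010→0 (0)
 20  0000110100→0 (1)
 21  0001101001→0 (0)
 22  0011010010→0 (0)
 23  0110100100→0 (1)
 24  1101001001→1 (1)
 25  1010010011→1 (1)
 26  0100100111→0 (1)
 27  1001001111→1 (0)
 28  0010011110→0 (1)
 29  0100111101→0 (1)
 30  1001111011→1 (1)
 31  0011110111→0 (1)
 32  0111101111→0 (1)
 33  1111011111→1 (0)
 34  1110111110→1 (0)
 35  1101111100→1 (0)
 36  1011111000→1 (1)
 37  0111110001→0 (0)
 38  1111100010→1 (1)
 39  1111000101→1 (0)
 40  1110001010→1 (1)
 41  1100010101→1 (0)
 42  1000101010→1 (1)
 43  0001010101→0 (1)
 44  0010101011→0 (0)
 45  0101010110→0 (1)
 46  1010101101→1 (0)
 47  0101011010→0 (0)
 48  1010110100→1 (0)
 49  0101101000→0 (0)
 50  1011010000→1 (1)
 51  0110100001→0 (0)
 52  1101000010→1 (1)
 53  1010000101→1 (0)
 54  0100001010→0 (0)
 55  1000010100→1 (0)
 56  0000101000→0 (0)
 57  0001010000→0 (0)
 58  0010100000→0 (0)
 59  0101000000→0 (0)
 60  1010000000→1 (1)
 61  0100000001→0 (0)
 62  1000000010→1 (1)
 63  0000000101→0 (1)
 64  0000001011→0 (0)
 65  0000010110→0 (1)
 66  0000101101→0 (1)
 67  0001011011→0 (0)
 68  0010110110→0 (1)
 69  0101101101→0 (1)
 70  1011011011→1 (1)
 71  0110110111→0 (1)
 72  1101101111→1 (0)
 73  1011011110→1 (0)
 74  0110111100→0 (1)
 75  1101111001→1 (1)
 76  1011110011→1 (1)
 77  0111100111→0 (1)
 78  1111001111→1 (0)
 79  1110011110→1 (0)
 80  1100111100→1 (0)
 81  1001111000→1 (1)
 82  0011110001→0 (0)
 83  0111100010→0 (0)
 84  1111000100→1 (0)
 85  1110001000→1 (1)
 86  1100010001→1 (1)
 87  1000100011→1 (1)
 88  0001000111→0 (1)
 89  0010001111→0 (1)
 90  0100011111→0 (1)
 91  1000111111→1 (0)
 92  0001111110→0 (1)
 93  0011111101→0 (1)
 94  0111111011→0 (0)
 95  1111110110→1 (0)
 96  1111101100→1 (0)
 97  1111011000→1 (1)
 98  1110110001→1 (1)
 99  1101100011→1 (1)
100  1011000111→1 (0)
101  0110001110→0 (1)
102  1100011101→1 (0)
103  1000111010→1 (1)
104  0001110101→0 (1)
105  0011101011→0 (0)
106  0111010110→0 (1)
107  1110101101→1 (0)
108  1101011010→1 (1)
109  1010110101→1 (0)
110  0101101010→0 (0)
111  1011010100→1 (0)
112  0110101000→0 (0)
113  1101010000→1 (1)
114  1010100001→1 (1)
115  0101000011→0 (0)
116  1010000110→1 (0)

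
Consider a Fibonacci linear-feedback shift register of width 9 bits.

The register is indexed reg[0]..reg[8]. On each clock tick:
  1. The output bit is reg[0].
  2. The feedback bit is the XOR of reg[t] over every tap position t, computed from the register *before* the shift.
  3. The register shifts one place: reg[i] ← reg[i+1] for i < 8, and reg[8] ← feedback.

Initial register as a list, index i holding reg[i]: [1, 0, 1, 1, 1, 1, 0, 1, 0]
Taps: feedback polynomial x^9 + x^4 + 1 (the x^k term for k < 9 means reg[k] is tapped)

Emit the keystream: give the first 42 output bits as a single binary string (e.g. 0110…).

101111010011011100100010100001010110100111

tick  register→output (feedback)
  0  101111010→1 (0)
  1  011110100→0 (1)
  2  111101001→1 (1)
  3  111010011→1 (0)
  4  110100110→1 (1)
  5  101001101→1 (1)
  6  010011011→0 (1)
  7  100110111→1 (0)
  8  001101110→0 (0)
  9  011011100→0 (1)
 10  110111001→1 (0)
 11  101110010→1 (0)
 12  011100100→0 (0)
 13  111001000→1 (1)
 14  110010001→1 (0)
 15  100100010→1 (1)
 16  001000101→0 (0)
 17  010001010→0 (0)
 18  100010100→1 (0)
 19  000101000→0 (0)
 20  001010000→0 (1)
 21  010100001→0 (0)
 22  101000010→1 (1)
 23  010000101→0 (0)
 24  100001010→1 (1)
 25  000010101→0 (1)
 26  000101011→0 (0)
 27  001010110→0 (1)
 28  010101101→0 (0)
 29  101011010→1 (0)
 30  010110100→0 (1)
 31  101101001→1 (1)
 32  011010011→0 (1)
 33  110100111→1 (1)
 34  101001111→1 (1)
 35  010011111→0 (1)
 36  100111111→1 (0)
 37  001111110→0 (1)
 38  011111101→0 (1)
 39  111111011→1 (0)
 40  111110110→1 (0)
 41  111101100→1 (1)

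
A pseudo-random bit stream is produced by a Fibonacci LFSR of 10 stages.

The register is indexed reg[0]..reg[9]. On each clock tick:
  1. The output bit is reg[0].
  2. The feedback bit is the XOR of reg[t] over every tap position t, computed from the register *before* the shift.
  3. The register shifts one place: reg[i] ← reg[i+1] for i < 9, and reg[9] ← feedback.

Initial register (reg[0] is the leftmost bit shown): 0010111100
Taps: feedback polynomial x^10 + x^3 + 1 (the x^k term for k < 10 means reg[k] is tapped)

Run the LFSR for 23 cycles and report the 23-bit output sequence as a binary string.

step | reg (before) | out | fb
   0 | 0010111100 | 0 | 0
   1 | 0101111000 | 0 | 1
   2 | 1011110001 | 1 | 0
   3 | 0111100010 | 0 | 1
   4 | 1111000101 | 1 | 0
   5 | 1110001010 | 1 | 1
   6 | 1100010101 | 1 | 1
   7 | 1000101011 | 1 | 1
   8 | 0001010111 | 0 | 1
   9 | 0010101111 | 0 | 0
  10 | 0101011110 | 0 | 1
  11 | 1010111101 | 1 | 1
  12 | 0101111011 | 0 | 1
  13 | 1011110111 | 1 | 0
  14 | 0111101110 | 0 | 1
  15 | 1111011101 | 1 | 0
  16 | 1110111010 | 1 | 1
  17 | 1101110101 | 1 | 0
  18 | 1011101010 | 1 | 0
  19 | 0111010100 | 0 | 1
  20 | 1110101001 | 1 | 1
  21 | 1101010011 | 1 | 0
  22 | 1010100110 | 1 | 1

00101111000101011110111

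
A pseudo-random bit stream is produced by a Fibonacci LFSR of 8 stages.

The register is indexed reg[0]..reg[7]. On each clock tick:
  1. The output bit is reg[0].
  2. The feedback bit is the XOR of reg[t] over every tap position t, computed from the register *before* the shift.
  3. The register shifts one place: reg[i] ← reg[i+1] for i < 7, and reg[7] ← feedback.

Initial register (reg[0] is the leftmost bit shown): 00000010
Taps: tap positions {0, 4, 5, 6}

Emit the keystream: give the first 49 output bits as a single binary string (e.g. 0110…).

tick  register→output (feedback)
  0  00000010→0 (1)
  1  00000101→0 (1)
  2  00001011→0 (0)
  3  00010110→0 (0)
  4  00101100→0 (0)
  5  01011000→0 (1)
  6  10110001→1 (1)
  7  01100011→0 (1)
  8  11000111→1 (1)
  9  10001111→1 (0)
 10  00011110→0 (1)
 11  00111101→0 (0)
 12  01111010→0 (0)
 13  11110100→1 (0)
 14  11101000→1 (0)
 15  11010000→1 (1)
 16  10100001→1 (1)
 17  01000011→0 (1)
 18  10000111→1 (1)
 19  00001111→0 (1)
 20  00011111→0 (1)
 21  00111111→0 (1)
 22  01111111→0 (1)
 23  11111111→1 (0)
 24  11111110→1 (0)
 25  11111100→1 (1)
 26  11111001→1 (0)
 27  11110010→1 (0)
 28  11100100→1 (0)
 29  11001000→1 (0)
 30  10010000→1 (1)
 31  00100001→0 (0)
 32  01000010→0 (1)
 33  10000101→1 (0)
 34  00001010→0 (0)
 35  00010100→0 (1)
 36  00101001→0 (1)
 37  01010011→0 (1)
 38  10100111→1 (1)
 39  01001111→0 (1)
 40  10011111→1 (0)
 41  00111110→0 (1)
 42  01111101→0 (0)
 43  11111010→1 (1)
 44  11110101→1 (0)
 45  11101010→1 (1)
 46  11010101→1 (0)
 47  10101010→1 (1)
 48  01010101→0 (1)

0000001011000111101000011111111001000010100111110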